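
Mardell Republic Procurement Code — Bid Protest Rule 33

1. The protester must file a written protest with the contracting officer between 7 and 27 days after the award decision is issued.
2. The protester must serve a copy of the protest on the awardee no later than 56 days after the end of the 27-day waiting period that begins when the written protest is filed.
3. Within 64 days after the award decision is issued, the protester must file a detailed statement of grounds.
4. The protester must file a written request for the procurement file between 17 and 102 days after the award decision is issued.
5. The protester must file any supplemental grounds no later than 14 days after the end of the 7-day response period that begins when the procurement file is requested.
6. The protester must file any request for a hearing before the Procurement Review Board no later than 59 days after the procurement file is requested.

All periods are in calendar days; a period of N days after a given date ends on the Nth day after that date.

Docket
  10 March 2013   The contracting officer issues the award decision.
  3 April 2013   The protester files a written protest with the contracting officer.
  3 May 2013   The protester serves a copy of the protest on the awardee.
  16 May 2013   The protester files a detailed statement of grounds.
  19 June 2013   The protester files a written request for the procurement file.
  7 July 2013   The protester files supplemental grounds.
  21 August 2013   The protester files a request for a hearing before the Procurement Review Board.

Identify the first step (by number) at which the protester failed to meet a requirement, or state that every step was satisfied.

Step 3

Step 1: the window is 7–27 days after 10 March 2013 (when the award decision is issued), so 17 March 2013 through 6 April 2013; 3 April 2013 falls inside that range.
Step 2: 56 days after 30 April 2013 (end of the 27-day waiting period, which began when the written protest is filed on 3 April 2013) is 25 June 2013; 3 May 2013 is within that limit.
Step 3: 64 days after 10 March 2013 (when the award decision is issued) is 13 May 2013; done 16 May 2013 — 3 days late.
The analysis stops there.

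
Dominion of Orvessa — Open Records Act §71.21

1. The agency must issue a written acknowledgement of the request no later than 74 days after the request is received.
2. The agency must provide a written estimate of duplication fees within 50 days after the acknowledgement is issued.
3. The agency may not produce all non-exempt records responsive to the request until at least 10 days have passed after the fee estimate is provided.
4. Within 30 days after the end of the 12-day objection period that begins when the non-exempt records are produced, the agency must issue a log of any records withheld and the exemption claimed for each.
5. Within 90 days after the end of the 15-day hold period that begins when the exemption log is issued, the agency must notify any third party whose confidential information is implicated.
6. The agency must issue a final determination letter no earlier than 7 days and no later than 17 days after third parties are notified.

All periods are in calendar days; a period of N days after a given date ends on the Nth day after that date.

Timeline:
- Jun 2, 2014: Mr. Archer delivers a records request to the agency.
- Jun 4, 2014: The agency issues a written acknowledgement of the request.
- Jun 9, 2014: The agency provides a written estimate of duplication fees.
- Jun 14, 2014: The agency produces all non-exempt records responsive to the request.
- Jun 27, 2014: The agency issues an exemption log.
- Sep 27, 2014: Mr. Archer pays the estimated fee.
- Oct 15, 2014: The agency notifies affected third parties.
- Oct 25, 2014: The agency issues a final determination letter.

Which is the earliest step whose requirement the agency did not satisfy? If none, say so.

Step 1: 74 days after Jun 2, 2014 (when the request is received) is Aug 15, 2014; Jun 4, 2014 is within that limit.
Step 2: 50 days after Jun 4, 2014 (when the acknowledgement is issued) is Jul 24, 2014; completed Jun 9, 2014, before the deadline.
Step 3: the earliest permitted date is 10 days after Jun 9, 2014 (when the fee estimate is provided), i.e. Jun 19, 2014; Jun 14, 2014 is 5 days before the earliest permitted date.
Later steps need not be reached.

Step 3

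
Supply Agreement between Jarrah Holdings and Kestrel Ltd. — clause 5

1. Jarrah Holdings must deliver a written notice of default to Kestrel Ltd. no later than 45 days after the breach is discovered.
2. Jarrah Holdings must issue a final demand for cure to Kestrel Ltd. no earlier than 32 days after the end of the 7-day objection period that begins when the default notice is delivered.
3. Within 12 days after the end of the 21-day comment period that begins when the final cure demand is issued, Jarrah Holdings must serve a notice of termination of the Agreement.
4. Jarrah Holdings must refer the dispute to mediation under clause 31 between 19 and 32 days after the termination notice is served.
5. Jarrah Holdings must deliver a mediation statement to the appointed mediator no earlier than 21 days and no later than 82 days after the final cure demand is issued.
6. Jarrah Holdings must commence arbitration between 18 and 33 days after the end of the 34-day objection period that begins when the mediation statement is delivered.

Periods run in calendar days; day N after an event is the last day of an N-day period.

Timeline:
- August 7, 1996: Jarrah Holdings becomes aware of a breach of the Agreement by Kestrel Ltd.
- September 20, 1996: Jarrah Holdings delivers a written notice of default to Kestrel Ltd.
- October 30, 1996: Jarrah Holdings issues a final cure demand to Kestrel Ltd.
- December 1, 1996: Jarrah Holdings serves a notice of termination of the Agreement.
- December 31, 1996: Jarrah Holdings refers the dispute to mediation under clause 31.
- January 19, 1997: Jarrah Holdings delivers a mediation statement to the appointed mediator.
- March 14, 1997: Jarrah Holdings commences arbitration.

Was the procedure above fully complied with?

Yes

Step 1 — counting 45 days from August 7, 1996 (when the breach is discovered) gives a deadline of September 21, 1996; September 20, 1996 is within that limit.
Step 2 — must wait 32 days from September 27, 1996 (end of the 7-day objection period, which began when the default notice is delivered on September 20, 1996), so not before October 29, 1996; done October 30, 1996, after the minimum wait.
Step 3 — counting 12 days from November 20, 1996 (end of the 21-day comment period, which began when the final cure demand is issued on October 30, 1996) gives a deadline of December 2, 1996; done December 1, 1996 — timely.
Step 4 — 19 and 32 days from December 1, 1996 (when the termination notice is served) are December 20, 1996 and January 2, 1997 respectively; December 31, 1996 falls inside that range.
Step 5 — 21 and 82 days from October 30, 1996 (when the final cure demand is issued) are November 20, 1996 and January 20, 1997 respectively; done January 19, 1997 — within the window.
Step 6 — 18 and 33 days from February 22, 1997 (end of the 34-day objection period, which began when the mediation statement is delivered on January 19, 1997) are March 12, 1997 and March 27, 1997 respectively; done March 14, 1997 — within the window.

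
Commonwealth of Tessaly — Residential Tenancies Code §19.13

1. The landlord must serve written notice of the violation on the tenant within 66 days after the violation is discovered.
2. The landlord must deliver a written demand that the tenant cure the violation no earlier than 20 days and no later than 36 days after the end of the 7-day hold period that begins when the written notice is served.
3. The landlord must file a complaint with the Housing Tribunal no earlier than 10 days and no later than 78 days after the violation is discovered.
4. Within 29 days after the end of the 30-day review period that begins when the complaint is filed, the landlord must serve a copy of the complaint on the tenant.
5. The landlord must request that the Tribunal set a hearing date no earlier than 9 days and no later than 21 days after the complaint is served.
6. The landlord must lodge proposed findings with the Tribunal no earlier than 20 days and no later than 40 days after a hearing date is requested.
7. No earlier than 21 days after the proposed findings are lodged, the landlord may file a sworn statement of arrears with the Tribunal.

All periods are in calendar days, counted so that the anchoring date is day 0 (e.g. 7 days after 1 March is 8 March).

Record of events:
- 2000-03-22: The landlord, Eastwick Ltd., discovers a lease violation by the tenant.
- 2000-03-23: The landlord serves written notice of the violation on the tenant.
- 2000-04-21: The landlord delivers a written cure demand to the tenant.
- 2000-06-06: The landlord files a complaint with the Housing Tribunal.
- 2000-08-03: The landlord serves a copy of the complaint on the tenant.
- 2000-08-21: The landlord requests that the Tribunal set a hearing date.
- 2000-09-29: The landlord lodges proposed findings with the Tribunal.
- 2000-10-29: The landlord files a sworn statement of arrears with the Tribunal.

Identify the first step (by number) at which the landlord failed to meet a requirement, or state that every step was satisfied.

None — every step was satisfied

(1) due by 2000-03-22 + 66 days = 2000-05-27; done 2000-03-23 — timely.
(2) the permitted window runs from 2000-03-30 + 20 = 2000-04-19 to 2000-03-30 + 36 = 2000-05-05; done 2000-04-21 — within the window.
(3) the permitted window runs from 2000-03-22 + 10 = 2000-04-01 to 2000-03-22 + 78 = 2000-06-08; done 2000-06-06 — within the window.
(4) due by 2000-07-06 + 29 days = 2000-08-04; completed 2000-08-03, before the deadline.
(5) the permitted window runs from 2000-08-03 + 9 = 2000-08-12 to 2000-08-03 + 21 = 2000-08-24; done 2000-08-21 — within the window.
(6) the permitted window runs from 2000-08-21 + 20 = 2000-09-10 to 2000-08-21 + 40 = 2000-09-30; 2000-09-29 falls inside that range.
(7) permitted from 2000-09-29 + 21 days = 2000-10-20 onward; done 2000-10-29 — permitted.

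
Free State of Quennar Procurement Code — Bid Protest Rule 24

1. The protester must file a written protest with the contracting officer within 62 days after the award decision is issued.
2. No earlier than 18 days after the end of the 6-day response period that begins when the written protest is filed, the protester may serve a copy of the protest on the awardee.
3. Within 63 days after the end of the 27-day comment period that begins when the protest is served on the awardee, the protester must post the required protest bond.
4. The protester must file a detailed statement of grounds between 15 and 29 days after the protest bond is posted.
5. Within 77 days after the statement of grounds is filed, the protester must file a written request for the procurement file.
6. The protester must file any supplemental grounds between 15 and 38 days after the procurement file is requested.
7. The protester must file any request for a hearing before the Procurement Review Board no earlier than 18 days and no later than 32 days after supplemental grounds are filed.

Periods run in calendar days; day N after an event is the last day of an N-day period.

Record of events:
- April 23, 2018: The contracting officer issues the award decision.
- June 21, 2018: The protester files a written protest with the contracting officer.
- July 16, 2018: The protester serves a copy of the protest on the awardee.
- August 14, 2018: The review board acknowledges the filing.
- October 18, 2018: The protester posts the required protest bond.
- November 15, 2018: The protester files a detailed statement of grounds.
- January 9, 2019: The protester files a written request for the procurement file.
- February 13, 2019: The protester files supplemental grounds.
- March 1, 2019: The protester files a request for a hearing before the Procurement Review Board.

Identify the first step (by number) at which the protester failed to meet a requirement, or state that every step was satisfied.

Step 1 — counting 62 days from April 23, 2018 (when the award decision is issued) gives a deadline of June 24, 2018; completed June 21, 2018, before the deadline.
Step 2 — must wait 18 days from June 27, 2018 (end of the 6-day response period, which began when the written protest is filed on June 21, 2018), so not before July 15, 2018; done July 16, 2018, after the minimum wait.
Step 3 — counting 63 days from August 12, 2018 (end of the 27-day comment period, which began when the protest is served on the awardee on July 16, 2018) gives a deadline of October 14, 2018; done October 18, 2018 — 4 days late.

Step 3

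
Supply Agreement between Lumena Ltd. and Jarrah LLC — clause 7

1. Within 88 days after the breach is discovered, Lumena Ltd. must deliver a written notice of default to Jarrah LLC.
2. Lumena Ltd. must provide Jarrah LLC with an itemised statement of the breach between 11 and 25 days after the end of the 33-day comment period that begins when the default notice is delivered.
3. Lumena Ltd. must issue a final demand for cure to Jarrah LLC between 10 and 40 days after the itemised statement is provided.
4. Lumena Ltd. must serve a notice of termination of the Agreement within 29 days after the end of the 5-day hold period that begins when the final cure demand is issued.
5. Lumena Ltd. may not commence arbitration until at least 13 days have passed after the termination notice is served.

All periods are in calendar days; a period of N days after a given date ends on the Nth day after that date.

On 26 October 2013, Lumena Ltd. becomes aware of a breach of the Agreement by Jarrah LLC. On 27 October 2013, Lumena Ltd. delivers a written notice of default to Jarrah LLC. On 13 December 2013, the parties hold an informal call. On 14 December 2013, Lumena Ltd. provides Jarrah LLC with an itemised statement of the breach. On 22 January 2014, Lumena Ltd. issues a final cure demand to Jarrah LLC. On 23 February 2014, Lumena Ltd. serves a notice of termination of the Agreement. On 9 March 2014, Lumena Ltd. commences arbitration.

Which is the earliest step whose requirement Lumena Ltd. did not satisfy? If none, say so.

None — every step was satisfied

Step 1: 88 days after 26 October 2013 (when the breach is discovered) is 22 January 2014; completed 27 October 2013, before the deadline.
Step 2: the window is 11–25 days after 29 November 2013 (end of the 33-day comment period, which began when the default notice is delivered on 27 October 2013), so 10 December 2013 through 24 December 2013; done 14 December 2013, which is between those dates.
Step 3: the window is 10–40 days after 14 December 2013 (when the itemised statement is provided), so 24 December 2013 through 23 January 2014; 22 January 2014 falls inside that range.
Step 4: 29 days after 27 January 2014 (end of the 5-day hold period, which began when the final cure demand is issued on 22 January 2014) is 25 February 2014; completed 23 February 2014, before the deadline.
Step 5: the earliest permitted date is 13 days after 23 February 2014 (when the termination notice is served), i.e. 8 March 2014; 9 March 2014 is on or after that date.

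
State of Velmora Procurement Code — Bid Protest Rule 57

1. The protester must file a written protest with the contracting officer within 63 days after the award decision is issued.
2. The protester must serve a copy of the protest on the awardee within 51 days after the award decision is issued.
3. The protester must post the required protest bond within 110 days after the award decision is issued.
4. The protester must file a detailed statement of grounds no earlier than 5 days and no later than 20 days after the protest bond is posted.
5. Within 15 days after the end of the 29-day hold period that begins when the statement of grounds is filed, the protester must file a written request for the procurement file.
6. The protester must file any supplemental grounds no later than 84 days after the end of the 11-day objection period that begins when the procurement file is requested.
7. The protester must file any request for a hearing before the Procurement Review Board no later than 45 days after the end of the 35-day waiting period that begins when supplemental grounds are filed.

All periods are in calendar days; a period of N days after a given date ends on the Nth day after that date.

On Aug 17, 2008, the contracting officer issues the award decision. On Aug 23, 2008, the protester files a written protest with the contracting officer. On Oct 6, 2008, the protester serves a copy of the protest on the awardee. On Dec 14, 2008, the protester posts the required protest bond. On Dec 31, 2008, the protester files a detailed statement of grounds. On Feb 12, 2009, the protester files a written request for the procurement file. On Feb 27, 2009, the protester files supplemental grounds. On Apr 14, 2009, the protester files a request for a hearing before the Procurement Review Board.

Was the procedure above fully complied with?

Step 1: 63 days after Aug 17, 2008 (when the award decision is issued) is Oct 19, 2008; Aug 23, 2008 is within that limit.
Step 2: 51 days after Aug 17, 2008 (when the award decision is issued) is Oct 7, 2008; completed Oct 6, 2008, before the deadline.
Step 3: 110 days after Aug 17, 2008 (when the award decision is issued) is Dec 5, 2008; Dec 14, 2008 misses that deadline by 9 days.

No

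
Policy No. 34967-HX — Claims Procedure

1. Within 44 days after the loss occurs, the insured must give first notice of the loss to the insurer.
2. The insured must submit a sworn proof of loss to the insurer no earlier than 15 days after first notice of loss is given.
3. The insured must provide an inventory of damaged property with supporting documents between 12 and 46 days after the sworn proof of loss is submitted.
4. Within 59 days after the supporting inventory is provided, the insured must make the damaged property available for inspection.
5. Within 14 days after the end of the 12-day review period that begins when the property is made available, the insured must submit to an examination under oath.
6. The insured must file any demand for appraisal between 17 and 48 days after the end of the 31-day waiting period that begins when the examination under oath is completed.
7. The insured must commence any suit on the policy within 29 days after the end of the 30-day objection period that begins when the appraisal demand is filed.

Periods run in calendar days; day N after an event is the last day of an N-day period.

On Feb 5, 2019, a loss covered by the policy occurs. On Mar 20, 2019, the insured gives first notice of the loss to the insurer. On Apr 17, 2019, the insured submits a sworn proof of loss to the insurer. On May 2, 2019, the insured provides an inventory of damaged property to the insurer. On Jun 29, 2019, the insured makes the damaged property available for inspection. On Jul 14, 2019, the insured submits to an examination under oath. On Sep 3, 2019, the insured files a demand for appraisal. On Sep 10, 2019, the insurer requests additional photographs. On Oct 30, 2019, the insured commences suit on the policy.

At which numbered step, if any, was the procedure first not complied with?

None — every step was satisfied

Step 1: 44 days after Feb 5, 2019 (when the loss occurs) is Mar 21, 2019; Mar 20, 2019 is within that limit.
Step 2: the earliest permitted date is 15 days after Mar 20, 2019 (when first notice of loss is given), i.e. Apr 4, 2019; Apr 17, 2019 is on or after that date.
Step 3: the window is 12–46 days after Apr 17, 2019 (when the sworn proof of loss is submitted), so Apr 29, 2019 through Jun 2, 2019; done May 2, 2019, which is between those dates.
Step 4: 59 days after May 2, 2019 (when the supporting inventory is provided) is Jun 30, 2019; done Jun 29, 2019 — timely.
Step 5: 14 days after Jul 11, 2019 (end of the 12-day review period, which began when the property is made available on Jun 29, 2019) is Jul 25, 2019; completed Jul 14, 2019, before the deadline.
Step 6: the window is 17–48 days after Aug 14, 2019 (end of the 31-day waiting period, which began when the examination under oath is completed on Jul 14, 2019), so Aug 31, 2019 through Oct 1, 2019; done Sep 3, 2019 — within the window.
Step 7: 29 days after Oct 3, 2019 (end of the 30-day objection period, which began when the appraisal demand is filed on Sep 3, 2019) is Nov 1, 2019; done Oct 30, 2019 — timely.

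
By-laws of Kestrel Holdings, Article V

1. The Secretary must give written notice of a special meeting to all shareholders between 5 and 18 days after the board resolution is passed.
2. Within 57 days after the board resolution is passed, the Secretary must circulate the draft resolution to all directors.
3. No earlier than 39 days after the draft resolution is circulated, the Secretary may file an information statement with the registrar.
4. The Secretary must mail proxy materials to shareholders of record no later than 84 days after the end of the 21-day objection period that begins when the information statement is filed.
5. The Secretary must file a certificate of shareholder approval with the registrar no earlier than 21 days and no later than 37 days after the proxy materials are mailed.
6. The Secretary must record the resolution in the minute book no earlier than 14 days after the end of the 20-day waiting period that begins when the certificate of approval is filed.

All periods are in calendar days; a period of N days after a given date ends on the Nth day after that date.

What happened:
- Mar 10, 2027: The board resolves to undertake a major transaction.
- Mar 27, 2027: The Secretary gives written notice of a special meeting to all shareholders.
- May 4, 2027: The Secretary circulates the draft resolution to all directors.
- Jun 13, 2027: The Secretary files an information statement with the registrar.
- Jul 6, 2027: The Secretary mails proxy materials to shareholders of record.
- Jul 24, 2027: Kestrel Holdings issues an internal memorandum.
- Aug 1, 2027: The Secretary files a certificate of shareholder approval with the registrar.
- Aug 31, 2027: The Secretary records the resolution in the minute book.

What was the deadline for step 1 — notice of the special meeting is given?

Step 1 runs from Mar 10, 2027, when the board resolution is passed. The window is 5–18 days after Mar 10, 2027; it closes on Mar 28, 2027.

Mar 28, 2027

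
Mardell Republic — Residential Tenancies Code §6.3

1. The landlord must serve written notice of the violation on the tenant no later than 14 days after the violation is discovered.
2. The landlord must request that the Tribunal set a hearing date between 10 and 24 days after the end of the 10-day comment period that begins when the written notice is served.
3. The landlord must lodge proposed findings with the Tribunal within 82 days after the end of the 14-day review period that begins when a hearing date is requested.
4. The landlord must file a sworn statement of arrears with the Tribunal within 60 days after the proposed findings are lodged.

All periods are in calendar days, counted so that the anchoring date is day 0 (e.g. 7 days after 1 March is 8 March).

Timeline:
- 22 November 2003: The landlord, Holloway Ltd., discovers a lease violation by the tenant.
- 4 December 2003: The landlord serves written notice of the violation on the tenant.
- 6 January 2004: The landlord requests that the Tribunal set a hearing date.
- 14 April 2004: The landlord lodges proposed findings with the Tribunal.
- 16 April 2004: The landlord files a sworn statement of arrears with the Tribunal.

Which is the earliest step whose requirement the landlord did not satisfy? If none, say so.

Step 1 — counting 14 days from 22 November 2003 (when the violation is discovered) gives a deadline of 6 December 2003; completed 4 December 2003, before the deadline.
Step 2 — 10 and 24 days from 14 December 2003 (end of the 10-day comment period, which began when the written notice is served on 4 December 2003) are 24 December 2003 and 7 January 2004 respectively; 6 January 2004 falls inside that range.
Step 3 — counting 82 days from 20 January 2004 (end of the 14-day review period, which began when a hearing date is requested on 6 January 2004) gives a deadline of 11 April 2004; done 14 April 2004 — 3 days late.
No need to go further; step 3 was not satisfied.

Step 3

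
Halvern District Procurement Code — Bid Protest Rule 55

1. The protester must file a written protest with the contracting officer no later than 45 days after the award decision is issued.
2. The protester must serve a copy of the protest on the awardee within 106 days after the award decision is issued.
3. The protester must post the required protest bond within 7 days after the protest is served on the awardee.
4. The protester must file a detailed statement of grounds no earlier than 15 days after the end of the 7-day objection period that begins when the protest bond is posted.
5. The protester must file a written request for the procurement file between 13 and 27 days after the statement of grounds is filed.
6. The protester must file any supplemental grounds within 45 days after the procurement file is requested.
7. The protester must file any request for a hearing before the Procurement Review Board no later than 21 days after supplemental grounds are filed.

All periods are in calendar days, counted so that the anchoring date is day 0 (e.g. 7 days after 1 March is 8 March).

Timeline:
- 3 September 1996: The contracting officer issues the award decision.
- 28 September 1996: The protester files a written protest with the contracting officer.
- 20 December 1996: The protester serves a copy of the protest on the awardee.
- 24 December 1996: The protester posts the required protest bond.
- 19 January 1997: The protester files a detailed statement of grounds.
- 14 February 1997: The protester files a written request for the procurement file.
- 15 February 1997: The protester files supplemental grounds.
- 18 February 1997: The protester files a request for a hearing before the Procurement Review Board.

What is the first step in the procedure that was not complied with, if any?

(1) due by 3 September 1996 + 45 days = 18 October 1996; 28 September 1996 is within that limit.
(2) due by 3 September 1996 + 106 days = 18 December 1996; done 20 December 1996 — 2 days late.
The analysis stops there.

Step 2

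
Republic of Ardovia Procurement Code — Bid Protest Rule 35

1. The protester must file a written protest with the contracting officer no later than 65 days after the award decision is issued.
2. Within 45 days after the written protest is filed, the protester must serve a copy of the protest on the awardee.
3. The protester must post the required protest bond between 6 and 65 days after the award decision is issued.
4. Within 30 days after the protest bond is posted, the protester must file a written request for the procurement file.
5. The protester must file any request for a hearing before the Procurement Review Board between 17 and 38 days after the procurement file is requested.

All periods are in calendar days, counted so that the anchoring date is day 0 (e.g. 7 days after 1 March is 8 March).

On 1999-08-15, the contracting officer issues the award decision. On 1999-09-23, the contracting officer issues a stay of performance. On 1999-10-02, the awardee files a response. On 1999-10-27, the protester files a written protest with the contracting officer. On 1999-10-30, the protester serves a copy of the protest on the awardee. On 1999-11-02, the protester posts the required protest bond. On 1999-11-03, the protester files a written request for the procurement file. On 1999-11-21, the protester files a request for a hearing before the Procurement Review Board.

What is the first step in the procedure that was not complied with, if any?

Step 1

Step 1 — counting 65 days from 1999-08-15 (when the award decision is issued) gives a deadline of 1999-10-19; 1999-10-27 misses that deadline by 8 days.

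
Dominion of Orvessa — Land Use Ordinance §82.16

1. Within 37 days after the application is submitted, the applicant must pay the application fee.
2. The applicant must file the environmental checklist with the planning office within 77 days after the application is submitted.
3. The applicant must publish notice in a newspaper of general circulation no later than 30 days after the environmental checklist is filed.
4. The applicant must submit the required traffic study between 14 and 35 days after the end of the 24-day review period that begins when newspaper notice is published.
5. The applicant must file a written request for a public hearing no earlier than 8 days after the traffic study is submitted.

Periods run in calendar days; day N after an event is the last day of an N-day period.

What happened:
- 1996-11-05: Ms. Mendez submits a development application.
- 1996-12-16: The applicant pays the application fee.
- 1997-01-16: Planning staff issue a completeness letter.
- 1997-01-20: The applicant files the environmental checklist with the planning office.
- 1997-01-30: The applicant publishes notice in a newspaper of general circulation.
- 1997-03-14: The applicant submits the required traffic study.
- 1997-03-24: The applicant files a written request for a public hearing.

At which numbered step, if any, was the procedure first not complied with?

(1) due by 1996-11-05 + 37 days = 1996-12-12; not done until 1996-12-16, 4 days after the deadline.

Step 1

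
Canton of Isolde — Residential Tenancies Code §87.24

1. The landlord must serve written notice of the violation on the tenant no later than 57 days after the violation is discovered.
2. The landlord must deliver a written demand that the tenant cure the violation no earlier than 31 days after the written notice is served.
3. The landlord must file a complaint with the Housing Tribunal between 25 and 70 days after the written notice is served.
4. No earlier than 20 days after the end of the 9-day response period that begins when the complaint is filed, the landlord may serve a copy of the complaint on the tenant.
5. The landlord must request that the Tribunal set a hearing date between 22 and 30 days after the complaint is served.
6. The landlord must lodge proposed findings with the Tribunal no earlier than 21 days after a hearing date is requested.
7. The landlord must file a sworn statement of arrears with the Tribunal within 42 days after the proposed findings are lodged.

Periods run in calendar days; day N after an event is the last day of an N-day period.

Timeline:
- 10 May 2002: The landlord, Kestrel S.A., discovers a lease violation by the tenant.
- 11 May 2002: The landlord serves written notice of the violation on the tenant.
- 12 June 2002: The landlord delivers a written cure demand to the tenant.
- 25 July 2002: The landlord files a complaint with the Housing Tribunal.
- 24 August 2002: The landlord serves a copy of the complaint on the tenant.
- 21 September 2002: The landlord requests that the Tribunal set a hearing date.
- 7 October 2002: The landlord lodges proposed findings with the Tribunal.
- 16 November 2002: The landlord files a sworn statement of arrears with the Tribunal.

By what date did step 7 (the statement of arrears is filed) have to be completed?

Step 7 runs from 7 October 2002, when the proposed findings are lodged. 42 days after 7 October 2002 is 18 November 2002.

18 November 2002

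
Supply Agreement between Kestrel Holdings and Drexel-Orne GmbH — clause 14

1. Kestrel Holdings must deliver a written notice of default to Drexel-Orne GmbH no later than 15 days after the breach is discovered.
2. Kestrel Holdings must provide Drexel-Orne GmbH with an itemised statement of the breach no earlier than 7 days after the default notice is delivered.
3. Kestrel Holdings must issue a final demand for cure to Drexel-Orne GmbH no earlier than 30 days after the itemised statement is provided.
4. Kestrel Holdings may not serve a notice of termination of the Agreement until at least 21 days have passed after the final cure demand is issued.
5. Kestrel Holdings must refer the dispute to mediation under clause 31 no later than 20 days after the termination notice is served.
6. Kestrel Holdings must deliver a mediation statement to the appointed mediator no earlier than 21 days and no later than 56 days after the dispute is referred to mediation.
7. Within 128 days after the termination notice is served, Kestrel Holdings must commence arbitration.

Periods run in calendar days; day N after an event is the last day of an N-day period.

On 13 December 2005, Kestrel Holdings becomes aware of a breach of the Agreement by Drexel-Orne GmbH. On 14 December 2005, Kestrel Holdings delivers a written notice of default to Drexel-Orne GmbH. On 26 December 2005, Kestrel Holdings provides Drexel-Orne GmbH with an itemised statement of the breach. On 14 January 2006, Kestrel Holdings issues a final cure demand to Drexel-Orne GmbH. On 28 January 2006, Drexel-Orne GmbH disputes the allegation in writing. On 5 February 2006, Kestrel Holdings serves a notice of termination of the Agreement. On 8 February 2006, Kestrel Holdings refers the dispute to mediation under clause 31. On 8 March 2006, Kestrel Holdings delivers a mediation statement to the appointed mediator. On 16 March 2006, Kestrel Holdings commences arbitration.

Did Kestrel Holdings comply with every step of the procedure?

(1) due by 13 December 2005 + 15 days = 28 December 2005; completed 14 December 2005, before the deadline.
(2) permitted from 14 December 2005 + 7 days = 21 December 2005 onward; done 26 December 2005, after the minimum wait.
(3) permitted from 26 December 2005 + 30 days = 25 January 2006 onward; done 14 January 2006 — 11 days too early.

No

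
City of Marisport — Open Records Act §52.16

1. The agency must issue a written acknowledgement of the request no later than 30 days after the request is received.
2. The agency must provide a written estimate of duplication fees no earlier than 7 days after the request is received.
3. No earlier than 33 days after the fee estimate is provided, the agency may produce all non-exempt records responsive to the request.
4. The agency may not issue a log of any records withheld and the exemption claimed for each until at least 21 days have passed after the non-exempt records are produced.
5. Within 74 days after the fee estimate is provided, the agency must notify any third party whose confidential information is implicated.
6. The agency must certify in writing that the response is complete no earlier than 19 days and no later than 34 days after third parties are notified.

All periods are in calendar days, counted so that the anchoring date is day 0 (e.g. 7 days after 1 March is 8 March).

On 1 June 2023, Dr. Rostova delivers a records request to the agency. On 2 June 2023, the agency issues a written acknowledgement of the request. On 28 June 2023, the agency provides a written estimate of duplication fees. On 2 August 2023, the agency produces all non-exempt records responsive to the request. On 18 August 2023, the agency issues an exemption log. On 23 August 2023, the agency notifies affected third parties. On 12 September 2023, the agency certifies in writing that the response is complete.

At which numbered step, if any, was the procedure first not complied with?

Step 1 — counting 30 days from 1 June 2023 (when the request is received) gives a deadline of 1 July 2023; completed 2 June 2023, before the deadline.
Step 2 — must wait 7 days from 1 June 2023 (when the request is received), so not before 8 June 2023; done 28 June 2023 — permitted.
Step 3 — must wait 33 days from 28 June 2023 (when the fee estimate is provided), so not before 31 July 2023; done 2 August 2023 — permitted.
Step 4 — must wait 21 days from 2 August 2023 (when the non-exempt records are produced), so not before 23 August 2023; 18 August 2023 is 5 days before the earliest permitted date.
The analysis stops there.

Step 4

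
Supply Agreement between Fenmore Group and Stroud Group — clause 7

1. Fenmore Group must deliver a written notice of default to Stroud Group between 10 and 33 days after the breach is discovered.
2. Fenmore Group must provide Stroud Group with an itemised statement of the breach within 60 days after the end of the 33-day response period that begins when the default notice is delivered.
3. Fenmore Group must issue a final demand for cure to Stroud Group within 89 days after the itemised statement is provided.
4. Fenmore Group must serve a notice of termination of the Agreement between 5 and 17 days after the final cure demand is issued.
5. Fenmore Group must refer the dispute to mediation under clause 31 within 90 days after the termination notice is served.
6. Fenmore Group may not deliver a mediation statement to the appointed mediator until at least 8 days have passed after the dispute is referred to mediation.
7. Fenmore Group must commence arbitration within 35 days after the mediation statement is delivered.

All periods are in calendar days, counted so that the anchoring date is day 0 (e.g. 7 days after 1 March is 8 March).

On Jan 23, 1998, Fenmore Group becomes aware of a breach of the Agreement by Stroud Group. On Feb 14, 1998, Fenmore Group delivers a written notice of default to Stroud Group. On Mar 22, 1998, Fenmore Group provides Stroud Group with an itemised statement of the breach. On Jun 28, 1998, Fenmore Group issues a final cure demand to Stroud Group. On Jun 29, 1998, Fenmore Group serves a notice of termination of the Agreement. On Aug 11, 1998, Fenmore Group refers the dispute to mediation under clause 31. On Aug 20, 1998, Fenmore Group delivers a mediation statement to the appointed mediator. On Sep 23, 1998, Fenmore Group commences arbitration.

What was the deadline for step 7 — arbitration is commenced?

Sep 24, 1998

Step 7 runs from Aug 20, 1998, when the mediation statement is delivered. 35 days after Aug 20, 1998 is Sep 24, 1998.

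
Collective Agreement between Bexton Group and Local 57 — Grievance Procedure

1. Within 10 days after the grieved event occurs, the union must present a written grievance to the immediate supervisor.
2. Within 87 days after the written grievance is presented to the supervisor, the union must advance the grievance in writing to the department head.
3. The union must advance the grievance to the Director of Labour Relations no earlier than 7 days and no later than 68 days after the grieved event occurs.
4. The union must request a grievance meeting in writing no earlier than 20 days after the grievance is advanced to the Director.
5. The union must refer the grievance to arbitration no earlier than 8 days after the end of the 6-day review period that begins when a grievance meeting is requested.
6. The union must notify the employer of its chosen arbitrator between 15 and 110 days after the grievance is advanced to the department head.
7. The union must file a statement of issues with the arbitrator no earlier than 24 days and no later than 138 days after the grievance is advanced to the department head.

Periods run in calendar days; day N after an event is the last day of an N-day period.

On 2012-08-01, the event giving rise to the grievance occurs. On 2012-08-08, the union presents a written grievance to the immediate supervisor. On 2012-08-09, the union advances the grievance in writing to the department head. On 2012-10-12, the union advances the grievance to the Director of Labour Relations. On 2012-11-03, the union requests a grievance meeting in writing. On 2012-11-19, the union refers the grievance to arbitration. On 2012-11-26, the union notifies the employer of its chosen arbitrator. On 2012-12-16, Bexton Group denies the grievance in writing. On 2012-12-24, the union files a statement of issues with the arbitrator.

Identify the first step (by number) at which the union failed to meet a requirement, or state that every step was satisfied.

Step 3

(1) due by 2012-08-01 + 10 days = 2012-08-11; completed 2012-08-08, before the deadline.
(2) due by 2012-08-08 + 87 days = 2012-11-03; 2012-08-09 is within that limit.
(3) the permitted window runs from 2012-08-01 + 7 = 2012-08-08 to 2012-08-01 + 68 = 2012-10-08; 2012-10-12 is 4 days past the end of the window.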